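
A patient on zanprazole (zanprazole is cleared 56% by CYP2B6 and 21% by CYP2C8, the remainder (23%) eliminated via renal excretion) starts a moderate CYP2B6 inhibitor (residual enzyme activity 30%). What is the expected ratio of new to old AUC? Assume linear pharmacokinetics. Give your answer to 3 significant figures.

CYP2B6: 0.56 × 0.3 = 0.168
CYP2C8: 0.21 (unchanged)
Other: 0.23 (unchanged)
Relative clearance = 0.168 + 0.21 + 0.23 = 0.608.
Since AUC ∝ 1/CL, the ratio is 1 / 0.608 = 1.64.

1.64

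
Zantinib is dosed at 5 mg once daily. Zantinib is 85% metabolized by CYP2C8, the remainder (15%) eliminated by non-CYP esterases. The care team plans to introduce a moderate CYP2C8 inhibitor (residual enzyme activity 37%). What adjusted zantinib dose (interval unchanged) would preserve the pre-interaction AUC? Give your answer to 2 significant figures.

2.3 mg

CYP2C8: 0.85 × 0.37 = 0.3145
Other: 0.15 (unchanged)
Relative clearance = 0.3145 + 0.15 = 0.4645.
To maintain the same steady-state level, dose must scale with clearance: new dose = 5 × 0.4645 = 2.3 mg.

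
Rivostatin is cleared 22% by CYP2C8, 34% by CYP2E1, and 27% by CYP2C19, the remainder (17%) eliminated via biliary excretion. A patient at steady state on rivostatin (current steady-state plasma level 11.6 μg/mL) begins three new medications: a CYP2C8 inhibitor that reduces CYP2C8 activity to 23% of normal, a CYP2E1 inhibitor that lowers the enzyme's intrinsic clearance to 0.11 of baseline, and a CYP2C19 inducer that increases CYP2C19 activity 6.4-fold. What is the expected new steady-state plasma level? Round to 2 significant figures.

5.8 μg/mL

CYP2C8: 0.22 × 0.23 = 0.0506
CYP2E1: 0.34 × 0.11 = 0.0374
CYP2C19: 0.27 × 6.4 = 1.728
Other: 0.17 (unchanged)
CL_new/CL_old = 0.0506 + 0.0374 + 1.728 + 0.17 = 1.986.
New steady-state plasma level = 11.6 / 1.986 = 5.8 μg/mL (concentration scales inversely with clearance).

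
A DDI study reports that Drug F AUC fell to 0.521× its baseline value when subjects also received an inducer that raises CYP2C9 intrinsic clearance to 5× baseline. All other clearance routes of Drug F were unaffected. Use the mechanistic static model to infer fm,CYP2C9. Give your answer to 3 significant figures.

0.230

Let x = fm,CYP2C9. Because AUC ∝ 1/CL, relative clearance rose to 1/0.521 = 1.919.
Setting x·5 + (1 − x) = 1.919 and solving: x = (1.919 − 1)/(5 − 1) = 0.230.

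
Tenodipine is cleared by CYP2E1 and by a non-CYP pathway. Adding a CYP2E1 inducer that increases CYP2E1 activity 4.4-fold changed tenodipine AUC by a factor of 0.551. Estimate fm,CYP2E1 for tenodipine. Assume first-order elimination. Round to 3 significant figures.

0.240

CL'/CL = 1 / 0.551 = 1.815
4.4·fm + (1 − fm) = 1.815
fm = (1.815 − 1) / (4.4 − 1) = 0.240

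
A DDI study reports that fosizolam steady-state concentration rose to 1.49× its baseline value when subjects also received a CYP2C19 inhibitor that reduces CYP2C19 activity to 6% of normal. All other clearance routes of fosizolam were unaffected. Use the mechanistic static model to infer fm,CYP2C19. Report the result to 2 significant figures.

Let fm be the CYP2C19 fraction. New clearance relative to baseline = fm × 0.06 + (1 − fm).
Steady-state concentration ratio = 1 / (new CL fraction), so new CL fraction = 1 / 1.49 = 0.6711.
fm × 0.06 + 1 − fm = 0.6711  ⇒  fm × (0.06 − 1) = −0.3289  ⇒  fm = 0.35.

0.35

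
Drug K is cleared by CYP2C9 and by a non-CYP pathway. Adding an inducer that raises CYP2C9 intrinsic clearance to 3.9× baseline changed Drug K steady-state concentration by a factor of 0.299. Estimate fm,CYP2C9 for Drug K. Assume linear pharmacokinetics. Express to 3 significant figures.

0.808

Let x = fm,CYP2C9. Because steady-state concentration ∝ 1/CL, relative clearance rose to 1/0.299 = 3.344.
Only the CYP2C9 route changed, so 3.344 = x·3.9 + (1 − x), giving x = 0.808.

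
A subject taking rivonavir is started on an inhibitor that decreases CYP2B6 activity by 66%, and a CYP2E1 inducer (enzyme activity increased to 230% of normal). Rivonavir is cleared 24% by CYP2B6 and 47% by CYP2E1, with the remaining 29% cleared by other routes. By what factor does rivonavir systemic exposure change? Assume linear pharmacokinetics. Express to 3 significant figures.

0.688

CYP2B6: 0.24 × 0.34 = 0.0816
CYP2E1: 0.47 × 2.3 = 1.081
Other: 0.29 (unchanged)
New clearance relative to baseline: 0.0816 + 1.081 + 0.29 = 1.4526.
Net systemic exposure ratio = 1 / 1.4526 = 0.688.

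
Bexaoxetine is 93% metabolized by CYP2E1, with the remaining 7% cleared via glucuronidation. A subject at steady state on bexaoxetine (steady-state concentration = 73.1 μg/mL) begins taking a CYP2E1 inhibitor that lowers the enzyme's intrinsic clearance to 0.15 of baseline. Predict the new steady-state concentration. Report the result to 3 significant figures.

349 μg/mL

CYP2E1: 0.93 × 0.15 = 0.1395
Other: 0.07 (unchanged)
New clearance relative to baseline: 0.1395 + 0.07 = 0.2095.
Steady-state concentration ∝ 1/CL, so new value = 73.1 / 0.2095 = 349 μg/mL.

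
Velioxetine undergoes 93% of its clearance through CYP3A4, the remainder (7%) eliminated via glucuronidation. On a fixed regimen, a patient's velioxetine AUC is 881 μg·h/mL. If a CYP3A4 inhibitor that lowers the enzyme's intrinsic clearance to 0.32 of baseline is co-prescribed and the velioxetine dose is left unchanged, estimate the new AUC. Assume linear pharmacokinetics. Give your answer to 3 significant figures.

2.40 × 10³ μg·h/mL

CYP3A4: 0.93 × 0.32 = 0.2976
Other: 0.07 (unchanged)
New clearance relative to baseline: 0.2976 + 0.07 = 0.3676.
New AUC = baseline ÷ relative clearance = 881 / 0.3676 = 2.40 × 10³ μg·h/mL.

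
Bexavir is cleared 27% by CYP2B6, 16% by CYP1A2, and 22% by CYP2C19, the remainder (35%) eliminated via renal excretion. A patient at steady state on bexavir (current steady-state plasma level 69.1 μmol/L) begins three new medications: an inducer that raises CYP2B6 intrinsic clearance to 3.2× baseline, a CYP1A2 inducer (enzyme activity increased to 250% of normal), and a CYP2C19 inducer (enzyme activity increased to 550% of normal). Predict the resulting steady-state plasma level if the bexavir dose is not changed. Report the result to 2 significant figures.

The CYP2B6 pathway (27% of clearance) is boosted to 3.2× activity: 0.27 × 3.2 = 0.864.
The CYP1A2 pathway (16% of clearance) increases to 2.5× activity: 0.16 × 2.5 = 0.4.
The CYP2C19 pathway (22% of clearance) increases to 5.5× activity: 0.22 × 5.5 = 1.21.
Non-CYP routes (35%) are unchanged.
CL_new/CL_old = 0.864 + 0.4 + 1.21 + 0.35 = 2.824.
Steady-state plasma level ∝ 1/CL: new value = 69.1 / 2.824 = 24 μmol/L.

24 μmol/L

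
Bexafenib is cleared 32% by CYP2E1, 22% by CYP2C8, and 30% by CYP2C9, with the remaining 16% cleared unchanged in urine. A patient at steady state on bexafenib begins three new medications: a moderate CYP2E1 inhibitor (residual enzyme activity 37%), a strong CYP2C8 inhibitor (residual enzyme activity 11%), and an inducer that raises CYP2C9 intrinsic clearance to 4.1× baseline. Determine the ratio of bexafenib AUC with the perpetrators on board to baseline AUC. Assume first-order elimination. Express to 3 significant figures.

The CYP2E1 pathway (32% of clearance) falls to 0.37× activity: 0.32 × 0.37 = 0.1184.
The CYP2C8 pathway (22% of clearance) is reduced to 0.11× activity: 0.22 × 0.11 = 0.0242.
The CYP2C9 pathway (30% of clearance) increases to 4.1× activity: 0.3 × 4.1 = 1.23.
The remaining 16% of clearance is unaffected.
Relative clearance = 0.1184 + 0.0242 + 1.23 + 0.16 = 1.5326.
Because AUC varies inversely with clearance, the combined effect is 1 / 1.5326 = 0.652.

0.652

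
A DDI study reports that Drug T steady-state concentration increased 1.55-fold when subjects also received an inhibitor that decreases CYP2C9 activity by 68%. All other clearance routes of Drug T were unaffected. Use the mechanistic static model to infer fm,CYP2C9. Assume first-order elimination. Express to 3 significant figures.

0.522

Write x for the fraction cleared via CYP2C9. The observed steady-state concentration change means clearance fell to 1/1.55 = 0.6452 of baseline.
Setting x·0.32 + (1 − x) = 0.6452 and solving: x = (0.6452 − 1)/(0.32 − 1) = 0.522.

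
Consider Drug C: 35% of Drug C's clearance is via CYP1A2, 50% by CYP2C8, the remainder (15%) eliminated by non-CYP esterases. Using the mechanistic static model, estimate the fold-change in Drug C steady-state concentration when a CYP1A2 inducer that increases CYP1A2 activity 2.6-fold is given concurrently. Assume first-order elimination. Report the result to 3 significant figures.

The CYP1A2 pathway (35% of clearance) rises to 2.6× activity: 0.35 × 2.6 = 0.91.
CYP2C8 (50%) and the residual 15% are unaffected.
Relative clearance = 0.91 + 0.5 + 0.15 = 1.56.
Steady-state concentration ratio = CL_old/CL_new = 1 / 1.56 = 0.641.

0.641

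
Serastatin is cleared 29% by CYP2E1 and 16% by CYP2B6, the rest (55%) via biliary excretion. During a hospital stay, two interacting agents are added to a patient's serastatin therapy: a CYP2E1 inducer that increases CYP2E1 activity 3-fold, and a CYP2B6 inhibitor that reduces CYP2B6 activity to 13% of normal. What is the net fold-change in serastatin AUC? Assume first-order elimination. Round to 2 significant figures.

The CYP2E1 pathway (29% of clearance) rises to 3× activity: 0.29 × 3 = 0.87.
The CYP2B6 pathway (16% of clearance) is reduced to 0.13× activity: 0.16 × 0.13 = 0.0208.
Non-CYP routes (55%) are unchanged.
Relative clearance = 0.87 + 0.0208 + 0.55 = 1.4408.
AUC ∝ 1/CL: fold-change = 1 / 1.4408 = 0.69.

0.69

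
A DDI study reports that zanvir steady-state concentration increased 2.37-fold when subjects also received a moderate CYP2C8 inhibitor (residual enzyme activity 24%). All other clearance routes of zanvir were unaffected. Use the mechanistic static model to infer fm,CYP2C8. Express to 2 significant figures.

Call the CYP2C8 fraction fm. After the interaction, CL_new/CL_old = fm × 0.24 + (1 − fm).
Steady-state concentration ratio = 1 / (new CL fraction), so new CL fraction = 1 / 2.37 = 0.4219.
fm × 0.24 + 1 − fm = 0.4219  ⇒  fm × (0.24 − 1) = −0.5781  ⇒  fm = 0.76.

0.76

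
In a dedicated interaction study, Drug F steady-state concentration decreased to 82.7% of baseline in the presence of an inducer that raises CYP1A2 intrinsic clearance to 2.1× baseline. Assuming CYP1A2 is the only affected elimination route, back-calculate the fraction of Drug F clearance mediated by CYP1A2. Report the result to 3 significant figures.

0.190

Write x for the fraction cleared via CYP1A2. The observed steady-state concentration change means clearance rose to 1/0.827 = 1.209 of baseline.
Only the CYP1A2 route changed, so 1.209 = x·2.1 + (1 − x), giving x = 0.190.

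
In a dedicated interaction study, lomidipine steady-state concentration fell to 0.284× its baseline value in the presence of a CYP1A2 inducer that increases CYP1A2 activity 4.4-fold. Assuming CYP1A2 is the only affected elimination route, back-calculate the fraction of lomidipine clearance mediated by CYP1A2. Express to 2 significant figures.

Write x for the fraction cleared via CYP1A2. The observed steady-state concentration change means clearance rose to 1/0.284 = 3.521 of baseline.
Setting x·4.4 + (1 − x) = 3.521 and solving: x = (3.521 − 1)/(4.4 − 1) = 0.74.

0.74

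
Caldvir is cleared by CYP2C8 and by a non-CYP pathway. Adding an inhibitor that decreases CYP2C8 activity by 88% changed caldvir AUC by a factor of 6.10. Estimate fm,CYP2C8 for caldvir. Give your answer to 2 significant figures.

0.95

CL'/CL = 1 / 6.10 = 0.1639
0.12·fm + (1 − fm) = 0.1639
fm = (0.1639 − 1) / (0.12 − 1) = 0.95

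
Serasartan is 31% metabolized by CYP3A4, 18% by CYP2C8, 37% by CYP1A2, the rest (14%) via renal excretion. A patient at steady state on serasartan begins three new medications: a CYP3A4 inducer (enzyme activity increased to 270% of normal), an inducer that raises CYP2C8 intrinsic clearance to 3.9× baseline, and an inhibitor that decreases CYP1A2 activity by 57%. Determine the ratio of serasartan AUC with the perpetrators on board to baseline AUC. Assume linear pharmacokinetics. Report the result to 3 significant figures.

The CYP3A4 pathway (31% of clearance) increases to 2.7× activity: 0.31 × 2.7 = 0.837.
The CYP2C8 pathway (18% of clearance) rises to 3.9× activity: 0.18 × 3.9 = 0.702.
The CYP1A2 pathway (37% of clearance) falls to 0.43× activity: 0.37 × 0.43 = 0.1591.
The remaining 14% of clearance is unaffected.
Relative clearance = 0.837 + 0.702 + 0.1591 + 0.14 = 1.8381.
Because AUC varies inversely with clearance, the combined effect is 1 / 1.8381 = 0.544.

0.544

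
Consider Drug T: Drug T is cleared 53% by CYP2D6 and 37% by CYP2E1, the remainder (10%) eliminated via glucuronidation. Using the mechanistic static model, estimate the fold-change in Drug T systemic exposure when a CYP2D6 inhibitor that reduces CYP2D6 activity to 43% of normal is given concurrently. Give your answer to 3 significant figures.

The CYP2D6 pathway (53% of clearance) drops to 0.43× activity: 0.53 × 0.43 = 0.2279.
CYP2E1 (37%) and the residual 10% are unaffected.
New clearance relative to baseline: 0.2279 + 0.37 + 0.1 = 0.6979.
Systemic exposure ratio = CL_old/CL_new = 1 / 0.6979 = 1.43.

1.43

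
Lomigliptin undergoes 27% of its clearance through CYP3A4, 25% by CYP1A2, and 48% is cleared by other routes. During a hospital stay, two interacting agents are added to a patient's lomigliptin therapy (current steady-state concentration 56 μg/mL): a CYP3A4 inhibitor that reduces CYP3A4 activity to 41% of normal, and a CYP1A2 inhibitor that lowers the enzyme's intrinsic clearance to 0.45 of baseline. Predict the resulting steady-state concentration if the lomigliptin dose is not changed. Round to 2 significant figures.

The CYP3A4 pathway (27% of clearance) falls to 0.41× activity: 0.27 × 0.41 = 0.1107.
The CYP1A2 pathway (25% of clearance) drops to 0.45× activity: 0.25 × 0.45 = 0.1125.
Non-CYP routes (48%) are unchanged.
Relative clearance = 0.1107 + 0.1125 + 0.48 = 0.7032.
Steady-state concentration ∝ 1/CL: new value = 56 / 0.7032 = 80 μg/mL.

80 μg/mL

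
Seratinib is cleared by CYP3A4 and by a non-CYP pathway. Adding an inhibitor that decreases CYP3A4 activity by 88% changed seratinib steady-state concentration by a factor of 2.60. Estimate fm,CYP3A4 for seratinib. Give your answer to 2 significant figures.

0.70

Let fm be the CYP3A4 fraction. New clearance relative to baseline = fm × 0.12 + (1 − fm).
Steady-state concentration ratio = 1 / (new CL fraction), so new CL fraction = 1 / 2.60 = 0.3846.
fm × 0.12 + 1 − fm = 0.3846  ⇒  fm × (0.12 − 1) = −0.6154  ⇒  fm = 0.70.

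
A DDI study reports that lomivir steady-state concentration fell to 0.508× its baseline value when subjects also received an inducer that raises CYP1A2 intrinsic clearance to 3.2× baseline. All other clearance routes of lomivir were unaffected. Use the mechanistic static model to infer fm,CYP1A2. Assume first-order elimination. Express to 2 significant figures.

0.44

CL'/CL = 1 / 0.508 = 1.969
3.2·fm + (1 − fm) = 1.969
fm = (1.969 − 1) / (3.2 − 1) = 0.44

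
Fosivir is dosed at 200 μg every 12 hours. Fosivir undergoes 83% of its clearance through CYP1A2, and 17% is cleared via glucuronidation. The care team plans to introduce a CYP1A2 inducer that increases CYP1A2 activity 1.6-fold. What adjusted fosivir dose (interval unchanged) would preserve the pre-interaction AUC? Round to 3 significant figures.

The CYP1A2 pathway (83% of clearance) increases to 1.6× activity: 0.83 × 1.6 = 1.328.
The remaining 17% of clearance is unaffected.
CL_new/CL_old = 1.328 + 0.17 = 1.498.
To maintain the same steady-state level, dose must scale with clearance: new dose = 200 × 1.498 = 300 μg.

300 μg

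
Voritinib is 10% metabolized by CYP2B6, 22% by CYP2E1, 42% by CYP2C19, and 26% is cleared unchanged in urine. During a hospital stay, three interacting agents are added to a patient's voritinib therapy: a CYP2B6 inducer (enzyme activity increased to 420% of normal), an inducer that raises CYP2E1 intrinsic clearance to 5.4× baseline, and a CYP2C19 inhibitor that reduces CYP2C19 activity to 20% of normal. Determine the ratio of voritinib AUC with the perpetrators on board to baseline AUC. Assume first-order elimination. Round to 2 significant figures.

The CYP2B6 pathway (10% of clearance) is boosted to 4.2× activity: 0.1 × 4.2 = 0.42.
The CYP2E1 pathway (22% of clearance) rises to 5.4× activity: 0.22 × 5.4 = 1.188.
The CYP2C19 pathway (42% of clearance) is reduced to 0.2× activity: 0.42 × 0.2 = 0.084.
The remaining 26% of clearance is unaffected.
Relative clearance = 0.42 + 1.188 + 0.084 + 0.26 = 1.952.
Net AUC ratio = 1 / 1.952 = 0.51.

0.51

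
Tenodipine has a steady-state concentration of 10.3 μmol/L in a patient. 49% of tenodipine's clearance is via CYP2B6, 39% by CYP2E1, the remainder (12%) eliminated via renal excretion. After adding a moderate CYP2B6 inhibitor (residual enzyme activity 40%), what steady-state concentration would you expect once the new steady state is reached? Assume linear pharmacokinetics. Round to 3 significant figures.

CYP2B6: 0.49 × 0.4 = 0.196
CYP2E1: 0.39 (unchanged)
Other: 0.12 (unchanged)
Relative clearance = 0.196 + 0.39 + 0.12 = 0.706.
With dosing unchanged, steady-state concentration scales as 1/CL: 10.3 / 0.706 = 14.6 μmol/L.

14.6 μmol/L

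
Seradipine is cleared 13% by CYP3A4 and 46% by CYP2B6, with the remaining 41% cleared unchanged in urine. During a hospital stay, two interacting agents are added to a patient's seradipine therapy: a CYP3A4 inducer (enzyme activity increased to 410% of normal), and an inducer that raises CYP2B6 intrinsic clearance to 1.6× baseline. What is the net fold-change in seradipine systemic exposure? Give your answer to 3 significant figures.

0.596

The CYP3A4 pathway (13% of clearance) increases to 4.1× activity: 0.13 × 4.1 = 0.533.
The CYP2B6 pathway (46% of clearance) rises to 1.6× activity: 0.46 × 1.6 = 0.736.
The remaining 41% of clearance is unaffected.
CL_new/CL_old = 0.533 + 0.736 + 0.41 = 1.679.
Because systemic exposure varies inversely with clearance, the combined effect is 1 / 1.679 = 0.596.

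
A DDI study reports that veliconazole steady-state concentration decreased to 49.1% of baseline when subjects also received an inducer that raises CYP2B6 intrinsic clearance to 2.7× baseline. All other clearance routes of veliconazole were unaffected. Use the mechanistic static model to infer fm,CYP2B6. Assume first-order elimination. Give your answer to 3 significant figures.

0.610

CL'/CL = 1 / 0.491 = 2.037
2.7·fm + (1 − fm) = 2.037
fm = (2.037 − 1) / (2.7 − 1) = 0.610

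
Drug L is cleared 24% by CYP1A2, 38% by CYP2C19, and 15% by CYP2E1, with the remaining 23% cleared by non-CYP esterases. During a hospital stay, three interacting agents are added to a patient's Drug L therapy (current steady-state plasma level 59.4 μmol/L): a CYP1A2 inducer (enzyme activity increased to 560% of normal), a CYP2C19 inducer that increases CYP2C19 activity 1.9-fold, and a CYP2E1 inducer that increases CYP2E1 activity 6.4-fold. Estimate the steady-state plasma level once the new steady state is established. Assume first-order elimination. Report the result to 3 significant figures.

18.2 μmol/L

The CYP1A2 pathway (24% of clearance) increases to 5.6× activity: 0.24 × 5.6 = 1.344.
The CYP2C19 pathway (38% of clearance) is boosted to 1.9× activity: 0.38 × 1.9 = 0.722.
The CYP2E1 pathway (15% of clearance) rises to 6.4× activity: 0.15 × 6.4 = 0.96.
Non-CYP routes (23%) are unchanged.
CL_new/CL_old = 1.344 + 0.722 + 0.96 + 0.23 = 3.256.
Steady-state plasma level ∝ 1/CL: new value = 59.4 / 3.256 = 18.2 μmol/L.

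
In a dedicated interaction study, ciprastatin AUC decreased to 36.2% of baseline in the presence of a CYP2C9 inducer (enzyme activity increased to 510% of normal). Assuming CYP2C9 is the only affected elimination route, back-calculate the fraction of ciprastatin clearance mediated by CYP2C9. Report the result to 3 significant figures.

0.430

Call the CYP2C9 fraction fm. After the interaction, CL_new/CL_old = fm × 5.1 + (1 − fm).
AUC ratio = 1 / (new CL fraction), so new CL fraction = 1 / 0.362 = 2.762.
fm × 5.1 + 1 − fm = 2.762  ⇒  fm × (5.1 − 1) = 1.762  ⇒  fm = 0.430.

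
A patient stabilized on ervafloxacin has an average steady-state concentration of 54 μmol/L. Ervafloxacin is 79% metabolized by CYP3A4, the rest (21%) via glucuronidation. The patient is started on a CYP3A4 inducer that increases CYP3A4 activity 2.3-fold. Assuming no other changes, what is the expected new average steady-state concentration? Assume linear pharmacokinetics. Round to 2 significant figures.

27 μmol/L

The CYP3A4 pathway (79% of clearance) rises to 2.3× activity: 0.79 × 2.3 = 1.817.
Non-CYP routes (21%) are unchanged.
New clearance relative to baseline: 1.817 + 0.21 = 2.027.
New average steady-state concentration = baseline ÷ relative clearance = 54 / 2.027 = 27 μmol/L.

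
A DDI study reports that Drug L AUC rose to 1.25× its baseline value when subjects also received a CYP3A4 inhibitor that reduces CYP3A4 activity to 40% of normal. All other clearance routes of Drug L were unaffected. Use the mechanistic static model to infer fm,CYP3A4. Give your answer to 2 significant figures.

0.33

Let x = fm,CYP3A4. Because AUC ∝ 1/CL, relative clearance fell to 1/1.25 = 0.8.
Only the CYP3A4 route changed, so 0.8 = x·0.4 + (1 − x), giving x = 0.33.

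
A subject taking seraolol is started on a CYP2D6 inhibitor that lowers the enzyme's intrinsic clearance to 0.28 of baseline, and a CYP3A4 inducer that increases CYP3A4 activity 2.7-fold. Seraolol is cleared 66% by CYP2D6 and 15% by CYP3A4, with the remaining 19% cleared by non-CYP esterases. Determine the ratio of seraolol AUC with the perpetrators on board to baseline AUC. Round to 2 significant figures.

1.3

CYP2D6: 0.66 × 0.28 = 0.1848
CYP3A4: 0.15 × 2.7 = 0.405
Other: 0.19 (unchanged)
CL_new/CL_old = 0.1848 + 0.405 + 0.19 = 0.7798.
Because AUC varies inversely with clearance, the combined effect is 1 / 0.7798 = 1.3.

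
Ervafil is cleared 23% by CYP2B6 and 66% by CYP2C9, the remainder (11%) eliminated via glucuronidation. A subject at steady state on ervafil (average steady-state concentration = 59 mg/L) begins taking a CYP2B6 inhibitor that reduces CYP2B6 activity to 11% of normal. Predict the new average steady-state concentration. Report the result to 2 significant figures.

CYP2B6: 0.23 × 0.11 = 0.0253
CYP2C9: 0.66 (unchanged)
Other: 0.11 (unchanged)
Relative clearance = 0.0253 + 0.66 + 0.11 = 0.7953.
With dosing unchanged, average steady-state concentration scales as 1/CL: 59 / 0.7953 = 74 mg/L.

74 mg/L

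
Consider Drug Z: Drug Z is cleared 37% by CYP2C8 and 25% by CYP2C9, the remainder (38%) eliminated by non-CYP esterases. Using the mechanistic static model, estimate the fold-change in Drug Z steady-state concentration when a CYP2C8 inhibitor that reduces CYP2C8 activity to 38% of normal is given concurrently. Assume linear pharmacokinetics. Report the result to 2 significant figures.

1.3

The CYP2C8 pathway (37% of clearance) is reduced to 0.38× activity: 0.37 × 0.38 = 0.1406.
CYP2C9 (25%) and the residual 38% are unaffected.
Relative clearance = 0.1406 + 0.25 + 0.38 = 0.7706.
Since steady-state concentration ∝ 1/CL, the ratio is 1 / 0.7706 = 1.3.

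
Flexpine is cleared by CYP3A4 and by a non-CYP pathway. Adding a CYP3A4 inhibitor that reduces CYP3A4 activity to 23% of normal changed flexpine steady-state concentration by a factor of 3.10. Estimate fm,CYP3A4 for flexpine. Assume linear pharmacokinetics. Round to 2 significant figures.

0.88

CL'/CL = 1 / 3.10 = 0.3226
0.23·fm + (1 − fm) = 0.3226
fm = (0.3226 − 1) / (0.23 − 1) = 0.88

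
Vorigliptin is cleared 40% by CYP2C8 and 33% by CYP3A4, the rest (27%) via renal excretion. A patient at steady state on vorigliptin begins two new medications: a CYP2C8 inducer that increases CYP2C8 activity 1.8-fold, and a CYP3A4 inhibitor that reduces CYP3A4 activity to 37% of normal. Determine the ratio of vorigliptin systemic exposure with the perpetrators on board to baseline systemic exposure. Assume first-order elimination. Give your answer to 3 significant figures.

CYP2C8: 0.4 × 1.8 = 0.72
CYP3A4: 0.33 × 0.37 = 0.1221
Other: 0.27 (unchanged)
CL_new/CL_old = 0.72 + 0.1221 + 0.27 = 1.1121.
Systemic exposure ∝ 1/CL: fold-change = 1 / 1.1121 = 0.899.

0.899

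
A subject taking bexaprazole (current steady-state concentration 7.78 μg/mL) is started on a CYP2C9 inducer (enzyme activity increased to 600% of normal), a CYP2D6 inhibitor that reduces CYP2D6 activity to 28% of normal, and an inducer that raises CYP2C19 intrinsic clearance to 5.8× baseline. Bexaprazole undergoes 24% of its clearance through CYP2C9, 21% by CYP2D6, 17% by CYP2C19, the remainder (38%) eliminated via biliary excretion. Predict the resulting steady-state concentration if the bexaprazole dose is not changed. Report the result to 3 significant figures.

2.72 μg/mL

The CYP2C9 pathway (24% of clearance) is boosted to 6× activity: 0.24 × 6 = 1.44.
The CYP2D6 pathway (21% of clearance) drops to 0.28× activity: 0.21 × 0.28 = 0.0588.
The CYP2C19 pathway (17% of clearance) increases to 5.8× activity: 0.17 × 5.8 = 0.986.
Non-CYP routes (38%) are unchanged.
New clearance relative to baseline: 1.44 + 0.0588 + 0.986 + 0.38 = 2.8648.
Dividing the baseline by the relative clearance: 7.78 / 2.8648 = 2.72 μg/mL.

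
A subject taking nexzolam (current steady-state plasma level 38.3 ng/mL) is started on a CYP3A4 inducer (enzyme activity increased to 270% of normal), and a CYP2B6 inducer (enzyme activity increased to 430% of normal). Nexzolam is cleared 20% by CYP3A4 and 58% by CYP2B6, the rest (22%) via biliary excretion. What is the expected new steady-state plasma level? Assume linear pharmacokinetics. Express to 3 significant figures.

11.8 ng/mL

The CYP3A4 pathway (20% of clearance) increases to 2.7× activity: 0.2 × 2.7 = 0.54.
The CYP2B6 pathway (58% of clearance) rises to 4.3× activity: 0.58 × 4.3 = 2.494.
Non-CYP routes (22%) are unchanged.
New clearance relative to baseline: 0.54 + 2.494 + 0.22 = 3.254.
Dividing the baseline by the relative clearance: 38.3 / 3.254 = 11.8 ng/mL.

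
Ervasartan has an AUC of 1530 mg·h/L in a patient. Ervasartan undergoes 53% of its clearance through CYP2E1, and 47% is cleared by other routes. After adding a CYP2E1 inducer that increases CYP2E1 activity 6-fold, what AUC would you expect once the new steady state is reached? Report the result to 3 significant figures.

The CYP2E1 pathway (53% of clearance) is boosted to 6× activity: 0.53 × 6 = 3.18.
Non-CYP routes (47%) are unchanged.
Relative clearance = 3.18 + 0.47 = 3.65.
New AUC = baseline ÷ relative clearance = 1530 / 3.65 = 419 mg·h/L.

419 mg·h/L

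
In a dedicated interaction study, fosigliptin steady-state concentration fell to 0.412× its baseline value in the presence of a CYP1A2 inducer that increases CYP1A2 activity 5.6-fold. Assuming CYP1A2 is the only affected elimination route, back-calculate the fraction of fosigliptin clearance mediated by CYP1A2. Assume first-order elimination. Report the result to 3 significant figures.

0.310

CL'/CL = 1 / 0.412 = 2.427
5.6·fm + (1 − fm) = 2.427
fm = (2.427 − 1) / (5.6 − 1) = 0.310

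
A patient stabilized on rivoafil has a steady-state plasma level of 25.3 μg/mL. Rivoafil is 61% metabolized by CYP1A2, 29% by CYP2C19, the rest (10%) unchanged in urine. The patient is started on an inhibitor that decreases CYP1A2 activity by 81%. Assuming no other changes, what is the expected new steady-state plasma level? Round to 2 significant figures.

50 μg/mL

The CYP1A2 pathway (61% of clearance) falls to 0.19× activity: 0.61 × 0.19 = 0.1159.
CYP2C19 (29%) and the residual 10% are unaffected.
CL_new/CL_old = 0.1159 + 0.29 + 0.1 = 0.5059.
Steady-state plasma level ∝ 1/CL, so new value = 25.3 / 0.5059 = 50 μg/mL.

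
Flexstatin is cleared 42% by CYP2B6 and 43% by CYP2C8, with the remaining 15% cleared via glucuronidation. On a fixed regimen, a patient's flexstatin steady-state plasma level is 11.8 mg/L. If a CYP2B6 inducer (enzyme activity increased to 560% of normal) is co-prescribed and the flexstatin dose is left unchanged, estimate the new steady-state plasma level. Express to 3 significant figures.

CYP2B6: 0.42 × 5.6 = 2.352
CYP2C8: 0.43 (unchanged)
Other: 0.15 (unchanged)
New clearance relative to baseline: 2.352 + 0.43 + 0.15 = 2.932.
New steady-state plasma level = baseline ÷ relative clearance = 11.8 / 2.932 = 4.02 mg/L.

4.02 mg/L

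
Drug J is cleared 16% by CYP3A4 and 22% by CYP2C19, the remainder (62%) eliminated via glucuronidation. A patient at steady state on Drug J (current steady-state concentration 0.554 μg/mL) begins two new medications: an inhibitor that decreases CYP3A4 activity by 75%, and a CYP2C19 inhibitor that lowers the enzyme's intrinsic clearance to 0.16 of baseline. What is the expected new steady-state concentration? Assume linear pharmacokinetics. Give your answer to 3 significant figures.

0.797 μg/mL

CYP3A4: 0.16 × 0.25 = 0.04
CYP2C19: 0.22 × 0.16 = 0.0352
Other: 0.62 (unchanged)
New clearance relative to baseline: 0.04 + 0.0352 + 0.62 = 0.6952.
Steady-state concentration ∝ 1/CL: new value = 0.554 / 0.6952 = 0.797 μg/mL.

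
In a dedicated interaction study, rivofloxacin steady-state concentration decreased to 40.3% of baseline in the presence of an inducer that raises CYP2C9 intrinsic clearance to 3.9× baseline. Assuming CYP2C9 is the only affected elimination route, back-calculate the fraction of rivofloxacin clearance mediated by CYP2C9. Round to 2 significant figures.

0.51

Call the CYP2C9 fraction fm. After the interaction, CL_new/CL_old = fm × 3.9 + (1 − fm).
Steady-state concentration ratio = 1 / (new CL fraction), so new CL fraction = 1 / 0.403 = 2.481.
fm × 3.9 + 1 − fm = 2.481  ⇒  fm × (3.9 − 1) = 1.481  ⇒  fm = 0.51.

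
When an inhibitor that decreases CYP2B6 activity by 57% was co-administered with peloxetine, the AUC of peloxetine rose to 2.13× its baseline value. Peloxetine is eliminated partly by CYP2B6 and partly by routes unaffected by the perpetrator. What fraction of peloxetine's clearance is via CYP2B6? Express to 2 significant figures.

0.93

Let fm be the CYP2B6 fraction. New clearance relative to baseline = fm × 0.43 + (1 − fm).
AUC ratio = 1 / (new CL fraction), so new CL fraction = 1 / 2.13 = 0.4695.
fm × 0.43 + 1 − fm = 0.4695  ⇒  fm × (0.43 − 1) = −0.5305  ⇒  fm = 0.93.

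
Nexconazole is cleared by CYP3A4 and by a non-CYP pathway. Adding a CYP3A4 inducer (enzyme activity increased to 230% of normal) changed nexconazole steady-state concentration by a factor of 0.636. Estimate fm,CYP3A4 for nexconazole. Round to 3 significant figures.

Write x for the fraction cleared via CYP3A4. The observed steady-state concentration change means clearance rose to 1/0.636 = 1.572 of baseline.
Setting x·2.3 + (1 − x) = 1.572 and solving: x = (1.572 − 1)/(2.3 − 1) = 0.440.

0.440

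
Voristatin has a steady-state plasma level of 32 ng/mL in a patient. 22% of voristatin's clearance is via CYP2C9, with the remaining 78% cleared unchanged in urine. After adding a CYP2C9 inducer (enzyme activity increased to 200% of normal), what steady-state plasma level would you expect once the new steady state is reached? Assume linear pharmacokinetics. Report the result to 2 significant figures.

The CYP2C9 pathway (22% of clearance) rises to 2× activity: 0.22 × 2 = 0.44.
Non-CYP routes (78%) are unchanged.
Relative clearance = 0.44 + 0.78 = 1.22.
With dosing unchanged, steady-state plasma level scales as 1/CL: 32 / 1.22 = 26 ng/mL.

26 ng/mL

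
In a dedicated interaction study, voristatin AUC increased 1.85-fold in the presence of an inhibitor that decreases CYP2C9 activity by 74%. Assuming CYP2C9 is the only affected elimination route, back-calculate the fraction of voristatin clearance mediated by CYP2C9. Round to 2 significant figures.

Call the CYP2C9 fraction fm. After the interaction, CL_new/CL_old = fm × 0.26 + (1 − fm).
AUC ratio = 1 / (new CL fraction), so new CL fraction = 1 / 1.85 = 0.5405.
fm × 0.26 + 1 − fm = 0.5405  ⇒  fm × (0.26 − 1) = −0.4595  ⇒  fm = 0.62.

0.62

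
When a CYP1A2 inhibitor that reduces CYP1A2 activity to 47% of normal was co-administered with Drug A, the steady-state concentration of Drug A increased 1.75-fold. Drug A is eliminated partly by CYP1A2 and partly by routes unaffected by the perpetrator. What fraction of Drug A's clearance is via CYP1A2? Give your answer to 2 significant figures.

0.81

Let fm be the CYP1A2 fraction. New clearance relative to baseline = fm × 0.47 + (1 − fm).
Steady-state concentration ratio = 1 / (new CL fraction), so new CL fraction = 1 / 1.75 = 0.5714.
fm × 0.47 + 1 − fm = 0.5714  ⇒  fm × (0.47 − 1) = −0.4286  ⇒  fm = 0.81.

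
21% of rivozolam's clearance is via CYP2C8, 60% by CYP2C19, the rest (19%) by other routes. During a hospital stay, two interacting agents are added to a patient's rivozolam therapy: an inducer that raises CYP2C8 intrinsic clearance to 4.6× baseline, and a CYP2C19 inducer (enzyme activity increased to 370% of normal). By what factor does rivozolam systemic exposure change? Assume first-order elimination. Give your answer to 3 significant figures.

0.296

CYP2C8: 0.21 × 4.6 = 0.966
CYP2C19: 0.6 × 3.7 = 2.22
Other: 0.19 (unchanged)
CL_new/CL_old = 0.966 + 2.22 + 0.19 = 3.376.
Net systemic exposure ratio = 1 / 3.376 = 0.296.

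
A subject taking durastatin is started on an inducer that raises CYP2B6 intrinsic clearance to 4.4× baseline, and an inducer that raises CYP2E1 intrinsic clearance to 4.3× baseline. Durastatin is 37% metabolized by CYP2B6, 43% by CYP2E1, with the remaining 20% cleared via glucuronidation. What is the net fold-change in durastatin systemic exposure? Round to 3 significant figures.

CYP2B6: 0.37 × 4.4 = 1.628
CYP2E1: 0.43 × 4.3 = 1.849
Other: 0.2 (unchanged)
New clearance relative to baseline: 1.628 + 1.849 + 0.2 = 3.677.
Systemic exposure ∝ 1/CL: fold-change = 1 / 3.677 = 0.272.

0.272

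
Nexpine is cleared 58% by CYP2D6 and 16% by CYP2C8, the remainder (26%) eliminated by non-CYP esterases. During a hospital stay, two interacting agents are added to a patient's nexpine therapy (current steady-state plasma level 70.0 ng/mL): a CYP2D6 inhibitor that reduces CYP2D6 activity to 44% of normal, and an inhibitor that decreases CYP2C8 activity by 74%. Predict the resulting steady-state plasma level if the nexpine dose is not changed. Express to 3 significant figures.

The CYP2D6 pathway (58% of clearance) falls to 0.44× activity: 0.58 × 0.44 = 0.2552.
The CYP2C8 pathway (16% of clearance) is reduced to 0.26× activity: 0.16 × 0.26 = 0.0416.
The remaining 26% of clearance is unaffected.
Relative clearance = 0.2552 + 0.0416 + 0.26 = 0.5568.
New steady-state plasma level = 70.0 / 0.5568 = 126 ng/mL (concentration scales inversely with clearance).

126 ng/mL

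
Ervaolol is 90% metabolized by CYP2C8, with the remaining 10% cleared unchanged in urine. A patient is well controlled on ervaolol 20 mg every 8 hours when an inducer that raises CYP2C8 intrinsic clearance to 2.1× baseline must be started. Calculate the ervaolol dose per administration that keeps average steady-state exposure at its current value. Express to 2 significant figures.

40 mg

CYP2C8: 0.9 × 2.1 = 1.89
Other: 0.1 (unchanged)
Relative clearance = 1.89 + 0.1 = 1.99.
Css,avg = (dose rate)/CL, so holding Css fixed requires dose ∝ CL: 20 × 1.99 = 40 mg.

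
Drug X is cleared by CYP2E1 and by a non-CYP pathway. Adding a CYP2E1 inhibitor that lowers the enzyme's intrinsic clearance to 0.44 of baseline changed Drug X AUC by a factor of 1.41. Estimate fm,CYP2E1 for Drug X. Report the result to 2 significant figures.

0.52

Call the CYP2E1 fraction fm. After the interaction, CL_new/CL_old = fm × 0.44 + (1 − fm).
AUC ratio = 1 / (new CL fraction), so new CL fraction = 1 / 1.41 = 0.7092.
fm × 0.44 + 1 − fm = 0.7092  ⇒  fm × (0.44 − 1) = −0.2908  ⇒  fm = 0.52.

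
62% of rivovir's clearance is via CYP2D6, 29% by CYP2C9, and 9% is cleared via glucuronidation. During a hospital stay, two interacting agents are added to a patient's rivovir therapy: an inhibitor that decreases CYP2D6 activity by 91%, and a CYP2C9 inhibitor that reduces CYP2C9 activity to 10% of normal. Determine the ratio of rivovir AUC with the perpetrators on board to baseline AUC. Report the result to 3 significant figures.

5.72

The CYP2D6 pathway (62% of clearance) is reduced to 0.09× activity: 0.62 × 0.09 = 0.0558.
The CYP2C9 pathway (29% of clearance) falls to 0.1× activity: 0.29 × 0.1 = 0.029.
The remaining 9% of clearance is unaffected.
CL_new/CL_old = 0.0558 + 0.029 + 0.09 = 0.1748.
Because AUC varies inversely with clearance, the combined effect is 1 / 0.1748 = 5.72.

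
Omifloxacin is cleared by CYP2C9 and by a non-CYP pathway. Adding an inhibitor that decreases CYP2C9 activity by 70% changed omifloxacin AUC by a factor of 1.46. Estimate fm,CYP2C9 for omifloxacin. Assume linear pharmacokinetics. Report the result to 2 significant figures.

0.45

Call the CYP2C9 fraction fm. After the interaction, CL_new/CL_old = fm × 0.3 + (1 − fm).
AUC ratio = 1 / (new CL fraction), so new CL fraction = 1 / 1.46 = 0.6849.
fm × 0.3 + 1 − fm = 0.6849  ⇒  fm × (0.3 − 1) = −0.3151  ⇒  fm = 0.45.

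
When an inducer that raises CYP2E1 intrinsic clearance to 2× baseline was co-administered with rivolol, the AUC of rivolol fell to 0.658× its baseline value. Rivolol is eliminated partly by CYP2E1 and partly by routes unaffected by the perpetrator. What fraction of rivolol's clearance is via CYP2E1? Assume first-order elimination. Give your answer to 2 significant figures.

CL'/CL = 1 / 0.658 = 1.52
2·fm + (1 − fm) = 1.52
fm = (1.52 − 1) / (2 − 1) = 0.52

0.52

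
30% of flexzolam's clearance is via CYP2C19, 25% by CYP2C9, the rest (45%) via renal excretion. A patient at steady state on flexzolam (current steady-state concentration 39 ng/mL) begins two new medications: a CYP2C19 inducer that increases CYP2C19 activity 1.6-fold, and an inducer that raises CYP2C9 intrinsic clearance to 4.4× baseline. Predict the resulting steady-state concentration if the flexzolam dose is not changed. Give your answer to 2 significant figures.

19 ng/mL

CYP2C19: 0.3 × 1.6 = 0.48
CYP2C9: 0.25 × 4.4 = 1.1
Other: 0.45 (unchanged)
New clearance relative to baseline: 0.48 + 1.1 + 0.45 = 2.03.
New steady-state concentration = 39 / 2.03 = 19 ng/mL (concentration scales inversely with clearance).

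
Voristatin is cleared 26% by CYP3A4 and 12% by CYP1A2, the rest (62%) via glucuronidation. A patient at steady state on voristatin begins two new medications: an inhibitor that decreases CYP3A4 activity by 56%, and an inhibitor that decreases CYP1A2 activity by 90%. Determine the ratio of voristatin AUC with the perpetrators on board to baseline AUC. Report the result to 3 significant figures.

1.34

The CYP3A4 pathway (26% of clearance) is reduced to 0.44× activity: 0.26 × 0.44 = 0.1144.
The CYP1A2 pathway (12% of clearance) is reduced to 0.1× activity: 0.12 × 0.1 = 0.012.
Non-CYP routes (62%) are unchanged.
CL_new/CL_old = 0.1144 + 0.012 + 0.62 = 0.7464.
Because AUC varies inversely with clearance, the combined effect is 1 / 0.7464 = 1.34.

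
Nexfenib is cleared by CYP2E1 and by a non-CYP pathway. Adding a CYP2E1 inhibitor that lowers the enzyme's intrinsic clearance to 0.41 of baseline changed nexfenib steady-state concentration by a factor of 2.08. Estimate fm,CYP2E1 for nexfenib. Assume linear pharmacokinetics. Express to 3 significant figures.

Call the CYP2E1 fraction fm. After the interaction, CL_new/CL_old = fm × 0.41 + (1 − fm).
Steady-state concentration ratio = 1 / (new CL fraction), so new CL fraction = 1 / 2.08 = 0.4808.
fm × 0.41 + 1 − fm = 0.4808  ⇒  fm × (0.41 − 1) = −0.5192  ⇒  fm = 0.880.

0.880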